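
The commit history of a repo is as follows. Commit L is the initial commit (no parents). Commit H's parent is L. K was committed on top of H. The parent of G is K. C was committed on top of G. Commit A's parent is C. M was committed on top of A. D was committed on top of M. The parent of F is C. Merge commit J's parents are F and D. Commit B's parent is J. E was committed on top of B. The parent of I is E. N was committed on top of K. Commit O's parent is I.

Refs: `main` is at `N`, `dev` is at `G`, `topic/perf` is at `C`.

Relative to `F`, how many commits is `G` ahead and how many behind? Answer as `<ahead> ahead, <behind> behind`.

Reachable from G: {G, H, K, L}.
Reachable from F: {C, F, G, H, K, L}.
Only in G's history (ahead): {} — 0.
Only in F's history (behind): {C, F} — 2.

0 ahead, 2 behind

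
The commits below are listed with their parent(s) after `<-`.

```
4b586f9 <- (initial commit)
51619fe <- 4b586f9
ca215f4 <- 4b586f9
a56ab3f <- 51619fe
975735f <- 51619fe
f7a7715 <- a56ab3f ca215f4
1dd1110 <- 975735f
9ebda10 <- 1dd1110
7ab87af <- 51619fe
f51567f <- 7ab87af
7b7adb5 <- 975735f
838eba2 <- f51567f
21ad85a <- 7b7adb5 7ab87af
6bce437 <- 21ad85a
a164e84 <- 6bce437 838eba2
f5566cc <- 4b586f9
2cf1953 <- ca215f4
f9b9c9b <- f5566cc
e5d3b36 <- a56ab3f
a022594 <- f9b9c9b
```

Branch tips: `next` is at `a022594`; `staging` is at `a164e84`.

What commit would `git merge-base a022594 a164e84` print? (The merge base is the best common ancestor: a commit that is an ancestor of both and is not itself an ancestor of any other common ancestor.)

Ancestors of a022594: {4b586f9, a022594, f5566cc, f9b9c9b}.
Ancestors of a164e84: {21ad85a, 4b586f9, 51619fe, 6bce437, 7ab87af, 7b7adb5, 838eba2, 975735f, a164e84, f51567f}.
Common ancestors: {4b586f9}.
The only common ancestor is 4b586f9, so it is the merge base.

4b586f9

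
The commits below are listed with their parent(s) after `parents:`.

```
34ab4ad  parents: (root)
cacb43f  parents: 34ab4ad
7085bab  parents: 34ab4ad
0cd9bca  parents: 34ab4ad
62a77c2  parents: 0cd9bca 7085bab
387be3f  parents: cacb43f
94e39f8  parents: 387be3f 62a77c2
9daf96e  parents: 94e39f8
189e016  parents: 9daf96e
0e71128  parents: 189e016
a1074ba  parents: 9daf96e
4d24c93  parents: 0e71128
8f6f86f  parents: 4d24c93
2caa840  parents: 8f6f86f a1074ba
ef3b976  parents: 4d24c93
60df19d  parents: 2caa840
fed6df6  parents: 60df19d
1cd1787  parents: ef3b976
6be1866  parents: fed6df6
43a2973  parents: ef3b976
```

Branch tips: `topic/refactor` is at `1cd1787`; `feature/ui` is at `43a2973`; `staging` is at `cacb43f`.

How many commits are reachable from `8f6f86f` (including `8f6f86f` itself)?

Walking parent pointers from 8f6f86f: reachable set = {0cd9bca, 0e71128, 189e016, 34ab4ad, 387be3f, 4d24c93, 62a77c2, 7085bab, 8f6f86f, 94e39f8, 9daf96e, cacb43f}.
That is 12 commits.

12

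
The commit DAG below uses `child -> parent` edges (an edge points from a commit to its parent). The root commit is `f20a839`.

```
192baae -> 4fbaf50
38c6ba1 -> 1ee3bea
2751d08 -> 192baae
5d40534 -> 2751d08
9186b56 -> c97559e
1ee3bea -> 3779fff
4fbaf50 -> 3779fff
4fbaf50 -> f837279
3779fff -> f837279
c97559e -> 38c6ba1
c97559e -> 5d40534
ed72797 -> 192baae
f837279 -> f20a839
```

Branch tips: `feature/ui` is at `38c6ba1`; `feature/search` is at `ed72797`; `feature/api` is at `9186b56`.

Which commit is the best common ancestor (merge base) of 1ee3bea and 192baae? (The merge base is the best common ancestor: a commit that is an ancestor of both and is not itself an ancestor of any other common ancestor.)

Ancestors of 1ee3bea: {1ee3bea, 3779fff, f20a839, f837279}.
Ancestors of 192baae: {192baae, 3779fff, 4fbaf50, f20a839, f837279}.
Common ancestors: {3779fff, f20a839, f837279}.
Among these, 3779fff is not an ancestor of any other common ancestor — it is the merge base.

3779fff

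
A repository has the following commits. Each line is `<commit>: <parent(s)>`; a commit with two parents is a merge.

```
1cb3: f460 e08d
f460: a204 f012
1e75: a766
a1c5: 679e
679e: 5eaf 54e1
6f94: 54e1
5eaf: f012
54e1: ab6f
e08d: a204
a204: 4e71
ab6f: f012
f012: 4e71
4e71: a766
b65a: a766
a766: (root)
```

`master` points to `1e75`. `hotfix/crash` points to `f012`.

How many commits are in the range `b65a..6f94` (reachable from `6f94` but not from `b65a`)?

5

Reachable from 6f94: {4e71, 54e1, 6f94, a766, ab6f, f012}.
Reachable from b65a: {a766, b65a}.
In 6f94's history but not b65a's: {4e71, 54e1, 6f94, ab6f, f012} — 5 commits.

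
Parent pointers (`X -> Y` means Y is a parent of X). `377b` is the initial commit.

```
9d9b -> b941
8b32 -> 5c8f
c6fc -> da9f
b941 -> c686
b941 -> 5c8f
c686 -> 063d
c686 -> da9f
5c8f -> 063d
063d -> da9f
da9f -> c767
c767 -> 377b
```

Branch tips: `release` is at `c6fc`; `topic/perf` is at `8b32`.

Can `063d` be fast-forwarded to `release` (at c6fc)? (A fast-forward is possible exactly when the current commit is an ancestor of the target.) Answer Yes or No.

No

A fast-forward from 063d to c6fc is possible iff 063d is an ancestor of c6fc.
Ancestors of c6fc: {377b, c6fc, c767, da9f}.
063d is not among them, so fast-forward is not possible.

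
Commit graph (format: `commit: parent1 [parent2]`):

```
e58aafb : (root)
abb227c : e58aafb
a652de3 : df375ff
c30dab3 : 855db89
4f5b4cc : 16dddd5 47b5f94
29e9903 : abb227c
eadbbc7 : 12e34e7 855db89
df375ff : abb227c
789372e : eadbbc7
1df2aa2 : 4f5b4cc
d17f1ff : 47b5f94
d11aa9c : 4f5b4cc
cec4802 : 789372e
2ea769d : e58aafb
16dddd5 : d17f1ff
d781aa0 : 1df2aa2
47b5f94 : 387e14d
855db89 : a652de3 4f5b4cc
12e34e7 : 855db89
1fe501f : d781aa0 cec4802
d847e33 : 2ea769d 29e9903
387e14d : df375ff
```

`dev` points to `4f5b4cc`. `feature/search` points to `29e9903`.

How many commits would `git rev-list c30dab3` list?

11

Walking parent pointers from c30dab3: reachable set = {16dddd5, 387e14d, 47b5f94, 4f5b4cc, 855db89, a652de3, abb227c, c30dab3, d17f1ff, df375ff, e58aafb}.
That is 11 commits.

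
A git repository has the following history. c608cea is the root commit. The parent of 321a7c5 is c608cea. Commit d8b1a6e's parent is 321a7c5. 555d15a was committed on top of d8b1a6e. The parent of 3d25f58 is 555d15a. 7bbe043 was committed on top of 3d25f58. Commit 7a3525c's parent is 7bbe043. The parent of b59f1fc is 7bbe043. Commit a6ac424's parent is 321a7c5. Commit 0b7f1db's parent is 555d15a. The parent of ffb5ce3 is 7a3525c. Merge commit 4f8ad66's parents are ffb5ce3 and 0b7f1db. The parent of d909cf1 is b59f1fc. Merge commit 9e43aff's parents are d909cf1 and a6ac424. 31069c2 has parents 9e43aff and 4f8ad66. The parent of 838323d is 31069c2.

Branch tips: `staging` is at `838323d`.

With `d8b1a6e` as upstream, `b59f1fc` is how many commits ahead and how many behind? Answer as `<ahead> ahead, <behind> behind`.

Reachable from b59f1fc: {321a7c5, 3d25f58, 555d15a, 7bbe043, b59f1fc, c608cea, d8b1a6e}.
Reachable from d8b1a6e: {321a7c5, c608cea, d8b1a6e}.
Only in b59f1fc's history (ahead): {3d25f58, 555d15a, 7bbe043, b59f1fc} — 4.
Only in d8b1a6e's history (behind): {} — 0.

4 ahead, 0 behind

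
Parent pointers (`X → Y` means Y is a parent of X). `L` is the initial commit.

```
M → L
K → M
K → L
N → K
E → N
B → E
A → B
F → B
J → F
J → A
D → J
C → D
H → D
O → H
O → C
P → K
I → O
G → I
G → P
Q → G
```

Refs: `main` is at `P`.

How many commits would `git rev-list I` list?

14

Walking parent pointers from I: reachable set = {A, B, C, D, E, F, H, I, J, K, L, M, N, O}.
That is 14 commits.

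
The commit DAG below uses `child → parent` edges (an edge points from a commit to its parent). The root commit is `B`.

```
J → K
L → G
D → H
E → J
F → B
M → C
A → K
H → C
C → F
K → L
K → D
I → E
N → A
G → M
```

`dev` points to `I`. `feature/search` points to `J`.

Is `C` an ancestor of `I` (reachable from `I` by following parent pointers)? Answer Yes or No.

Ancestors of I (commits reachable by following parents): {B, C, D, E, F, G, H, I, J, K, L, M}.
C is in that set, so it is an ancestor of I.

Yes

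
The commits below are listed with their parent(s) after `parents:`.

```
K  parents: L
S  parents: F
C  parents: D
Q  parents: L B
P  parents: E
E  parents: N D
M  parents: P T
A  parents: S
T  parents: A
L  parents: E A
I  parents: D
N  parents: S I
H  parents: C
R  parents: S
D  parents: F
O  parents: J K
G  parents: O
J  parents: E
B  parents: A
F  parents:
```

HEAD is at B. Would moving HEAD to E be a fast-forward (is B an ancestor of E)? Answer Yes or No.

No

A fast-forward from B to E is possible iff B is an ancestor of E.
Ancestors of E: {D, E, F, I, N, S}.
B is not among them, so fast-forward is not possible.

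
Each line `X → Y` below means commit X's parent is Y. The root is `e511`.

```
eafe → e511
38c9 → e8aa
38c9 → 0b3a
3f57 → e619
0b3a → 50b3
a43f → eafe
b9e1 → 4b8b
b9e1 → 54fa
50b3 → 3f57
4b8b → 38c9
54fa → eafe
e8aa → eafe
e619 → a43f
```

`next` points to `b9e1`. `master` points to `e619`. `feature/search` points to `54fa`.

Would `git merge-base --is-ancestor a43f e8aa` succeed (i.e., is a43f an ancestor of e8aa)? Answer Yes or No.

No

Ancestors of e8aa: {e511, e8aa, eafe}.
a43f is not in that set, so it is not an ancestor of e8aa.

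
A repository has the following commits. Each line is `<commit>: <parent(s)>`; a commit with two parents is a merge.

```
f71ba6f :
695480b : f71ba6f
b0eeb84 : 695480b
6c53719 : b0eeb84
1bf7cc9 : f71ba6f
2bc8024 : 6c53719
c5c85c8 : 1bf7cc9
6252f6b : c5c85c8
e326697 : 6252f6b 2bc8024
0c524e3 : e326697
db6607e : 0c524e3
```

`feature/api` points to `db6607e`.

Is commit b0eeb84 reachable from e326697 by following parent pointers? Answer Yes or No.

Ancestors of e326697 (commits reachable by following parents): {1bf7cc9, 2bc8024, 6252f6b, 695480b, 6c53719, b0eeb84, c5c85c8, e326697, f71ba6f}.
b0eeb84 is in that set, so it is an ancestor of e326697.

Yes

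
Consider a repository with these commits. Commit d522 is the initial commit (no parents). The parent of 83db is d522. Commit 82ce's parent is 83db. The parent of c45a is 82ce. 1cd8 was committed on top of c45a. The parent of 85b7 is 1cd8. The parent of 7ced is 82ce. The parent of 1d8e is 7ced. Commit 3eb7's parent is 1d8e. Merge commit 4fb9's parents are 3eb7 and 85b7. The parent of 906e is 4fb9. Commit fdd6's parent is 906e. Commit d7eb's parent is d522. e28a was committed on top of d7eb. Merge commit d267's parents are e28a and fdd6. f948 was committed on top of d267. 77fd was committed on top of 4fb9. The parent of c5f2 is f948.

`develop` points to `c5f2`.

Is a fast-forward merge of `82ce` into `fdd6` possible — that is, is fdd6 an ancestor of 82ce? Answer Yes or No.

A fast-forward from fdd6 to 82ce is possible iff fdd6 is an ancestor of 82ce.
Ancestors of 82ce: {82ce, 83db, d522}.
fdd6 is not among them, so fast-forward is not possible.

No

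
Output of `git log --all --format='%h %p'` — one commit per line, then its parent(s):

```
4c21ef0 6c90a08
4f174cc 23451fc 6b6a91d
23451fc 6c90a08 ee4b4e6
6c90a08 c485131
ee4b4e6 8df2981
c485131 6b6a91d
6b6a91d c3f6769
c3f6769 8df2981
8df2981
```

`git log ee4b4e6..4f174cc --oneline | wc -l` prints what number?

Reachable from 4f174cc: {23451fc, 4f174cc, 6b6a91d, 6c90a08, 8df2981, c3f6769, c485131, ee4b4e6}.
Reachable from ee4b4e6: {8df2981, ee4b4e6}.
In 4f174cc's history but not ee4b4e6's: {23451fc, 4f174cc, 6b6a91d, 6c90a08, c3f6769, c485131} — 6 commits.

6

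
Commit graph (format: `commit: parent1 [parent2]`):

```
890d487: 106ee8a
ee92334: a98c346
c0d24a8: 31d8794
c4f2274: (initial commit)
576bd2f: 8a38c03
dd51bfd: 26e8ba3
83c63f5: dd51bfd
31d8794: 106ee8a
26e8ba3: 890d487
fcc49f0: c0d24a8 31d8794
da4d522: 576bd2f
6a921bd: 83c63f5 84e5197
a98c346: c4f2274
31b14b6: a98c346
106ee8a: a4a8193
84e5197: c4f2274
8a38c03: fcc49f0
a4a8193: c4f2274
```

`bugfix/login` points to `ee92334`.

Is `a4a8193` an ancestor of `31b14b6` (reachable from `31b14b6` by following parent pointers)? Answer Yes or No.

Ancestors of 31b14b6: {31b14b6, a98c346, c4f2274}.
a4a8193 is not in that set, so it is not an ancestor of 31b14b6.

No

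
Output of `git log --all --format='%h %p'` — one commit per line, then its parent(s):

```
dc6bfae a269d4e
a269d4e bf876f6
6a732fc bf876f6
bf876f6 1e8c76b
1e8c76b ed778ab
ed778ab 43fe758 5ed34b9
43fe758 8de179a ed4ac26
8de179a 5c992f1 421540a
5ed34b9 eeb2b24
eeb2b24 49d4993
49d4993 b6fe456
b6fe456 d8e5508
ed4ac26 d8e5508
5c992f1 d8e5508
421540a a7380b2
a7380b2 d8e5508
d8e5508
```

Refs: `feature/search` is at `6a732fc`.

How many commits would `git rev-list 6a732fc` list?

Walking parent pointers from 6a732fc: reachable set = {1e8c76b, 421540a, 43fe758, 49d4993, 5c992f1, 5ed34b9, 6a732fc, 8de179a, a7380b2, b6fe456, bf876f6, d8e5508, ed4ac26, ed778ab, eeb2b24}.
That is 15 commits.

15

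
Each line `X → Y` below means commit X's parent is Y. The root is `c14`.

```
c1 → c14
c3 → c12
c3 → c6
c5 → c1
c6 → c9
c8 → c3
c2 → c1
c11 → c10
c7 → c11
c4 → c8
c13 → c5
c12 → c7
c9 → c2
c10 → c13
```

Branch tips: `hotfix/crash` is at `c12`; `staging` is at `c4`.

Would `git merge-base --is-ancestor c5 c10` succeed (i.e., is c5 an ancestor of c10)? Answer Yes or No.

Yes

Ancestors of c10 (commits reachable by following parents): {c1, c10, c13, c14, c5}.
c5 is in that set, so it is an ancestor of c10.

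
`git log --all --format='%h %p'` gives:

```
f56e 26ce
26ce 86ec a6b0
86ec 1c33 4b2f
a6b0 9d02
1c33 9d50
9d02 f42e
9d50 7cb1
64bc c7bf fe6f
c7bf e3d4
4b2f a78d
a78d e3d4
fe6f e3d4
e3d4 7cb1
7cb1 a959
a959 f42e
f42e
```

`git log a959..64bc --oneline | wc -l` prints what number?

5

Reachable from 64bc: {64bc, 7cb1, a959, c7bf, e3d4, f42e, fe6f}.
Reachable from a959: {a959, f42e}.
In 64bc's history but not a959's: {64bc, 7cb1, c7bf, e3d4, fe6f} — 5 commits.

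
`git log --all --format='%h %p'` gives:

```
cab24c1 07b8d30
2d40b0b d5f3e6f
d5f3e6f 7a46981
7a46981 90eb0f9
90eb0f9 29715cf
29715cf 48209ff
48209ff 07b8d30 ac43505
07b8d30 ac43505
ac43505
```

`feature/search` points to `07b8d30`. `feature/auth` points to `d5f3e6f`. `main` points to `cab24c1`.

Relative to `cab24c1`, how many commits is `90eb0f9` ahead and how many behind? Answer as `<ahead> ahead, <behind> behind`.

3 ahead, 1 behind

Reachable from 90eb0f9: {07b8d30, 29715cf, 48209ff, 90eb0f9, ac43505}.
Reachable from cab24c1: {07b8d30, ac43505, cab24c1}.
Only in 90eb0f9's history (ahead): {29715cf, 48209ff, 90eb0f9} — 3.
Only in cab24c1's history (behind): {cab24c1} — 1.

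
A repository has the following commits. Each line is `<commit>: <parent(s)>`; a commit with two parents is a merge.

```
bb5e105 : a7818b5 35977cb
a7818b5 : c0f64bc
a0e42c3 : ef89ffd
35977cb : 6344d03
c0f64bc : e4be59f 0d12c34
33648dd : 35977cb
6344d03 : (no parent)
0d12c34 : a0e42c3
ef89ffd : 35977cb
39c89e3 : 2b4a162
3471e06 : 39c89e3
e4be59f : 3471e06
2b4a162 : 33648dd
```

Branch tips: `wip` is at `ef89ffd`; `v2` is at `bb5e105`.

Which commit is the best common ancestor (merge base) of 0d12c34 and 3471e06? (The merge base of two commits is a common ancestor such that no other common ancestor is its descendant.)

Ancestors of 0d12c34: {0d12c34, 35977cb, 6344d03, a0e42c3, ef89ffd}.
Ancestors of 3471e06: {2b4a162, 33648dd, 3471e06, 35977cb, 39c89e3, 6344d03}.
Common ancestors: {35977cb, 6344d03}.
Among these, 35977cb is not an ancestor of any other common ancestor — it is the merge base.

35977cb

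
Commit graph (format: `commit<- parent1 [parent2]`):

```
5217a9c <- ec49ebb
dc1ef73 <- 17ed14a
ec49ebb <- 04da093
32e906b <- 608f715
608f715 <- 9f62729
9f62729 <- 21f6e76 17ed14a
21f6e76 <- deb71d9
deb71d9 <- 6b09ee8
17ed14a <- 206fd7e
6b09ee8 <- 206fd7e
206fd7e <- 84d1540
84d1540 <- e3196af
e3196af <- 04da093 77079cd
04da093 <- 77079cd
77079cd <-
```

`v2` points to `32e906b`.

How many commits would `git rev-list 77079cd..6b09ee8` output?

5

Reachable from 6b09ee8: {04da093, 206fd7e, 6b09ee8, 77079cd, 84d1540, e3196af}.
Reachable from 77079cd: {77079cd}.
In 6b09ee8's history but not 77079cd's: {04da093, 206fd7e, 6b09ee8, 84d1540, e3196af} — 5 commits.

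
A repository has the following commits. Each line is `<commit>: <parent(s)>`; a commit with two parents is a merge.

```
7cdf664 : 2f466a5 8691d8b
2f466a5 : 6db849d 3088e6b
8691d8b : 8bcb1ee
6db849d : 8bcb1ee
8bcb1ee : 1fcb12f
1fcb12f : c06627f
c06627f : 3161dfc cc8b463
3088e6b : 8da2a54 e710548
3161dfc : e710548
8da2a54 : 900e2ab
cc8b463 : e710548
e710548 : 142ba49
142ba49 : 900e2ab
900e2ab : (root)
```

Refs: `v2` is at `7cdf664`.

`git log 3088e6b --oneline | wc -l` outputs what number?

Walking parent pointers from 3088e6b: reachable set = {142ba49, 3088e6b, 8da2a54, 900e2ab, e710548}.
That is 5 commits.

5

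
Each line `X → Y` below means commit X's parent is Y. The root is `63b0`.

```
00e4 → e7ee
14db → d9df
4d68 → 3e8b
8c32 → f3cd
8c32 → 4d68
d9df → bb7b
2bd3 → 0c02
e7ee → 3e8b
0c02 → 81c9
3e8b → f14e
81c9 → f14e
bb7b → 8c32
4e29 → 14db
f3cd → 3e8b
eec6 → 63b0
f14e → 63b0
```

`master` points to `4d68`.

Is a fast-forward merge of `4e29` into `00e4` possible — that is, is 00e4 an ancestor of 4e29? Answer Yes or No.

No

A fast-forward from 00e4 to 4e29 is possible iff 00e4 is an ancestor of 4e29.
Ancestors of 4e29: {14db, 3e8b, 4d68, 4e29, 63b0, 8c32, bb7b, d9df, f14e, f3cd}.
00e4 is not among them, so fast-forward is not possible.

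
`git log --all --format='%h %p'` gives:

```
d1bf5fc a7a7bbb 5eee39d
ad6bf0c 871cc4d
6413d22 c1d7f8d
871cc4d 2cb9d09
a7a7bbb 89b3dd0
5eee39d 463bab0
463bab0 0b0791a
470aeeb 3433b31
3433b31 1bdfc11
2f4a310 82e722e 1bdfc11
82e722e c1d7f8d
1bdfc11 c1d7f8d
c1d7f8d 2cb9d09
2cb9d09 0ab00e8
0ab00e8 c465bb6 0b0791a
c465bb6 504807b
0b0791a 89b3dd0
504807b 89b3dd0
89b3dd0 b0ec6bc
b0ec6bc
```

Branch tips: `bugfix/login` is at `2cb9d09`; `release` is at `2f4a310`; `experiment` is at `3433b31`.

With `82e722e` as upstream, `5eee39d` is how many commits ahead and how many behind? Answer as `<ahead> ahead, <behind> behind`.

Reachable from 5eee39d: {0b0791a, 463bab0, 5eee39d, 89b3dd0, b0ec6bc}.
Reachable from 82e722e: {0ab00e8, 0b0791a, 2cb9d09, 504807b, 82e722e, 89b3dd0, b0ec6bc, c1d7f8d, c465bb6}.
Only in 5eee39d's history (ahead): {463bab0, 5eee39d} — 2.
Only in 82e722e's history (behind): {0ab00e8, 2cb9d09, 504807b, 82e722e, c1d7f8d, c465bb6} — 6.

2 ahead, 6 behind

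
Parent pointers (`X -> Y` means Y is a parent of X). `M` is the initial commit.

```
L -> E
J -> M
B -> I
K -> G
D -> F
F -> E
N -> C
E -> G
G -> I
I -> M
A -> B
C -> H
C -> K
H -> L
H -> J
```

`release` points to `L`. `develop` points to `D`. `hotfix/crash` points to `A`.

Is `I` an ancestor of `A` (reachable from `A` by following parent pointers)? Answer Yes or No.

Ancestors of A (commits reachable by following parents): {A, B, I, M}.
I is in that set, so it is an ancestor of A.

Yes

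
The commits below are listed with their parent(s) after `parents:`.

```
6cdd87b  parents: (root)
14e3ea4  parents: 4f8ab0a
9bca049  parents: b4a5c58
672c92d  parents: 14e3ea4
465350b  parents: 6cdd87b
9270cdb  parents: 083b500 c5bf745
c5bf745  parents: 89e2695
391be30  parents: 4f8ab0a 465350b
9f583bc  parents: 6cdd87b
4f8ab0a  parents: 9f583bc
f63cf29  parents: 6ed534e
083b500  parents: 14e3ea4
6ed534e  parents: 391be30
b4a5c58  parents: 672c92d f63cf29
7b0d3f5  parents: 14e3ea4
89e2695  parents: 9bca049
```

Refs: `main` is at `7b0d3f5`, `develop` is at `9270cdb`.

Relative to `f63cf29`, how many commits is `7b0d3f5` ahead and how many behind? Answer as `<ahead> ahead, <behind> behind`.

Reachable from 7b0d3f5: {14e3ea4, 4f8ab0a, 6cdd87b, 7b0d3f5, 9f583bc}.
Reachable from f63cf29: {391be30, 465350b, 4f8ab0a, 6cdd87b, 6ed534e, 9f583bc, f63cf29}.
Only in 7b0d3f5's history (ahead): {14e3ea4, 7b0d3f5} — 2.
Only in f63cf29's history (behind): {391be30, 465350b, 6ed534e, f63cf29} — 4.

2 ahead, 4 behind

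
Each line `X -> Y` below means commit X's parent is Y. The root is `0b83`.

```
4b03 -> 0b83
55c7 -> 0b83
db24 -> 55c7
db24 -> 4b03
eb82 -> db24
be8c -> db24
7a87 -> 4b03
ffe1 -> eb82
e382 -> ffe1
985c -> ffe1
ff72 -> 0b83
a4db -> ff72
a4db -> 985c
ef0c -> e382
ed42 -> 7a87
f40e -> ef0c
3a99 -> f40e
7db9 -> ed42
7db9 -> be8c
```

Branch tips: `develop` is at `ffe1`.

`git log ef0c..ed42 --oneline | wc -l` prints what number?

2

Reachable from ed42: {0b83, 4b03, 7a87, ed42}.
Reachable from ef0c: {0b83, 4b03, 55c7, db24, e382, eb82, ef0c, ffe1}.
In ed42's history but not ef0c's: {7a87, ed42} — 2 commits.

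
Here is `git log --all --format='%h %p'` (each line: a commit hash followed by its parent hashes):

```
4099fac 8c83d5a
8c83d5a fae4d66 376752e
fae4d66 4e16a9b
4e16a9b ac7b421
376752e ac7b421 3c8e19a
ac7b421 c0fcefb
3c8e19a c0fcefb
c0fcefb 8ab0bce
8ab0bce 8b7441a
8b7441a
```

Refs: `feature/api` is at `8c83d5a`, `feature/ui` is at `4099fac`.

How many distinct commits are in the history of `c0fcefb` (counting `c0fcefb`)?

3

Walking parent pointers from c0fcefb: reachable set = {8ab0bce, 8b7441a, c0fcefb}.
That is 3 commits.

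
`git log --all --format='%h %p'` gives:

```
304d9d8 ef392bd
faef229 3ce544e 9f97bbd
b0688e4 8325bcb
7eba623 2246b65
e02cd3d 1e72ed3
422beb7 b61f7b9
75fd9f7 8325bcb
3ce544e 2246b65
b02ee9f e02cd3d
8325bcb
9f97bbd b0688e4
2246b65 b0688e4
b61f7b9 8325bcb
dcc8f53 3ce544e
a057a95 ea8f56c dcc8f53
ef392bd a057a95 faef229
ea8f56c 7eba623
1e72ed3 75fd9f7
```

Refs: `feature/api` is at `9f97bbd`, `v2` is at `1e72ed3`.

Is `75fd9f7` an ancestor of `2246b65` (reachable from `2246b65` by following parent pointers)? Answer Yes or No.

Ancestors of 2246b65: {2246b65, 8325bcb, b0688e4}.
75fd9f7 is not in that set, so it is not an ancestor of 2246b65.

No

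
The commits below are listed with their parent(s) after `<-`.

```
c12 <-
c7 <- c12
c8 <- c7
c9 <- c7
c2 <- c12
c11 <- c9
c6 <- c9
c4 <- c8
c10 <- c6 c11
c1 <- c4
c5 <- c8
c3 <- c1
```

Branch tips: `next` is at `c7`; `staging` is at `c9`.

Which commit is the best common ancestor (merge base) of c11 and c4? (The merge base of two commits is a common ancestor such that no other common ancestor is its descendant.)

c7

Ancestors of c11: {c11, c12, c7, c9}.
Ancestors of c4: {c12, c4, c7, c8}.
Common ancestors: {c12, c7}.
Among these, c7 is not an ancestor of any other common ancestor — it is the merge base.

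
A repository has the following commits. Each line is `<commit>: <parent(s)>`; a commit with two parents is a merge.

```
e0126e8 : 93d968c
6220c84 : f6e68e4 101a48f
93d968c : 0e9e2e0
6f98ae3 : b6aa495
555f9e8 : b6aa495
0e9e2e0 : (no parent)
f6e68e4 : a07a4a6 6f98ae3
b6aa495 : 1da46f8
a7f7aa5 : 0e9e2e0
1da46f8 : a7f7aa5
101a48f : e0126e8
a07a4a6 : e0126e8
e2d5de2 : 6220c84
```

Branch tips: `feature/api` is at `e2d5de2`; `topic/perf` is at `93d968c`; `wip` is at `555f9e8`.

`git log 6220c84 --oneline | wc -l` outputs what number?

Walking parent pointers from 6220c84: reachable set = {0e9e2e0, 101a48f, 1da46f8, 6220c84, 6f98ae3, 93d968c, a07a4a6, a7f7aa5, b6aa495, e0126e8, f6e68e4}.
That is 11 commits.

11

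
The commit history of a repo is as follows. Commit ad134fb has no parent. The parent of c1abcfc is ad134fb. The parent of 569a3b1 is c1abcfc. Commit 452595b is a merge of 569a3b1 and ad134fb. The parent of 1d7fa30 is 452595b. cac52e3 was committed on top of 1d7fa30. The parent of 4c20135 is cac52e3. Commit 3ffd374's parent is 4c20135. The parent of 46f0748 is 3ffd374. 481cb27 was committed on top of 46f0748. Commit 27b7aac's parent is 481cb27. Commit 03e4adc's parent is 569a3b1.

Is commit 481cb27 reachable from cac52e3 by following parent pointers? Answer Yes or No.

No

Ancestors of cac52e3: {1d7fa30, 452595b, 569a3b1, ad134fb, c1abcfc, cac52e3}.
481cb27 is not in that set, so it is not an ancestor of cac52e3.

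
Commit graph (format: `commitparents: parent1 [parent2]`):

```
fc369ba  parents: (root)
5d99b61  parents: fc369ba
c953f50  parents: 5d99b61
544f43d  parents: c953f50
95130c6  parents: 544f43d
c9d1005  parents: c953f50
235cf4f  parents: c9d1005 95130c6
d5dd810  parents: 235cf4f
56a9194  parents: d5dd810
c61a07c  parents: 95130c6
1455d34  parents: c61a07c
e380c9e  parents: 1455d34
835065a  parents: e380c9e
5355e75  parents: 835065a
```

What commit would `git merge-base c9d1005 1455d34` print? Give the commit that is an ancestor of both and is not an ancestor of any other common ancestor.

Ancestors of c9d1005: {5d99b61, c953f50, c9d1005, fc369ba}.
Ancestors of 1455d34: {1455d34, 544f43d, 5d99b61, 95130c6, c61a07c, c953f50, fc369ba}.
Common ancestors: {5d99b61, c953f50, fc369ba}.
Among these, c953f50 is not an ancestor of any other common ancestor — it is the merge base.

c953f50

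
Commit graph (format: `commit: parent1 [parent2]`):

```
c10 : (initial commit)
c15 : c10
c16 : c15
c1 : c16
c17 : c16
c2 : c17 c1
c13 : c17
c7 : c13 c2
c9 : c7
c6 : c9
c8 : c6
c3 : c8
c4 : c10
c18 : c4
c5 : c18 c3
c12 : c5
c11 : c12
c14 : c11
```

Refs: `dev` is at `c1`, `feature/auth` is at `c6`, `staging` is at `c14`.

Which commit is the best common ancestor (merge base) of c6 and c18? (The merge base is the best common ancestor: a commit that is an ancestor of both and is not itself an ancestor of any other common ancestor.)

c10

Ancestors of c6: {c1, c10, c13, c15, c16, c17, c2, c6, c7, c9}.
Ancestors of c18: {c10, c18, c4}.
Common ancestors: {c10}.
The only common ancestor is c10, so it is the merge base.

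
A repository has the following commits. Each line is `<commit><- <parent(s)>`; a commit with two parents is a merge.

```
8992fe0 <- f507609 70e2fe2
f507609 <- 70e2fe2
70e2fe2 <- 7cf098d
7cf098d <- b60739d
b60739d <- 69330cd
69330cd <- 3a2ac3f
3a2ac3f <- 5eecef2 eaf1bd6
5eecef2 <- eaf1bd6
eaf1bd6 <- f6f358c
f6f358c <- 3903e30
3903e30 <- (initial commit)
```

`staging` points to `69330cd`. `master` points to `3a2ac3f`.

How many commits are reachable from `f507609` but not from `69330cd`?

Reachable from f507609: {3903e30, 3a2ac3f, 5eecef2, 69330cd, 70e2fe2, 7cf098d, b60739d, eaf1bd6, f507609, f6f358c}.
Reachable from 69330cd: {3903e30, 3a2ac3f, 5eecef2, 69330cd, eaf1bd6, f6f358c}.
In f507609's history but not 69330cd's: {70e2fe2, 7cf098d, b60739d, f507609} — 4 commits.

4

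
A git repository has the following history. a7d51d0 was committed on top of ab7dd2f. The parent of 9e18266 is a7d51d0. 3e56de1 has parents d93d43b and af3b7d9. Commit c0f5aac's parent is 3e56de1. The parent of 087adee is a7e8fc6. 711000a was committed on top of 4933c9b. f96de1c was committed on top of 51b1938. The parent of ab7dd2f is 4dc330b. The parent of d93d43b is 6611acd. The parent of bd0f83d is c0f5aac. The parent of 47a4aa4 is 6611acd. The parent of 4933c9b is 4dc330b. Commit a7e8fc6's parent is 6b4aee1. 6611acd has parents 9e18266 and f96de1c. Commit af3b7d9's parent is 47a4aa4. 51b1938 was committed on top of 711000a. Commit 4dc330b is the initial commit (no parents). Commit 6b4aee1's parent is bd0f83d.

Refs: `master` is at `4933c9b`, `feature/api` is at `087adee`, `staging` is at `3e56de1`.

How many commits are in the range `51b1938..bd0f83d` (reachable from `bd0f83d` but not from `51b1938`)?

11

Reachable from bd0f83d: {3e56de1, 47a4aa4, 4933c9b, 4dc330b, 51b1938, 6611acd, 711000a, 9e18266, a7d51d0, ab7dd2f, af3b7d9, bd0f83d, c0f5aac, d93d43b, f96de1c}.
Reachable from 51b1938: {4933c9b, 4dc330b, 51b1938, 711000a}.
In bd0f83d's history but not 51b1938's: {3e56de1, 47a4aa4, 6611acd, 9e18266, a7d51d0, ab7dd2f, af3b7d9, bd0f83d, c0f5aac, d93d43b, f96de1c} — 11 commits.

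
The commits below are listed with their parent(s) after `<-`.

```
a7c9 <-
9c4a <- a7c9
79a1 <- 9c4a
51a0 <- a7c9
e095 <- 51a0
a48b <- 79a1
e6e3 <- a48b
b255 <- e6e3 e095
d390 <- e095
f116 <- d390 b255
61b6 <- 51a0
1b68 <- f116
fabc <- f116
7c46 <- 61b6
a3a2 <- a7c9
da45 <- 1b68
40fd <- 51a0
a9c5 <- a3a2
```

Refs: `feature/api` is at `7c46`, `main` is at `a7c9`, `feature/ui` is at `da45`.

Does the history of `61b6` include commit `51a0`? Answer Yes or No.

Ancestors of 61b6 (commits reachable by following parents): {51a0, 61b6, a7c9}.
51a0 is in that set, so it is an ancestor of 61b6.

Yes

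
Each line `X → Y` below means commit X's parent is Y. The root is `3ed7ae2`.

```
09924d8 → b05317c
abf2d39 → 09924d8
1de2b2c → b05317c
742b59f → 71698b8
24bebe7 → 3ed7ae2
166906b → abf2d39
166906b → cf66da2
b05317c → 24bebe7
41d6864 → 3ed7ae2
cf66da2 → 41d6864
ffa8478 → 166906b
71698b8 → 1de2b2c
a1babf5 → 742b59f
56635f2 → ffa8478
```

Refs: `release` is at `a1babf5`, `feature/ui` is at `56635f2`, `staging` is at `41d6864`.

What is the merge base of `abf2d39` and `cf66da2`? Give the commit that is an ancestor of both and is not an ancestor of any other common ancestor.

3ed7ae2

Ancestors of abf2d39: {09924d8, 24bebe7, 3ed7ae2, abf2d39, b05317c}.
Ancestors of cf66da2: {3ed7ae2, 41d6864, cf66da2}.
Common ancestors: {3ed7ae2}.
The only common ancestor is 3ed7ae2, so it is the merge base.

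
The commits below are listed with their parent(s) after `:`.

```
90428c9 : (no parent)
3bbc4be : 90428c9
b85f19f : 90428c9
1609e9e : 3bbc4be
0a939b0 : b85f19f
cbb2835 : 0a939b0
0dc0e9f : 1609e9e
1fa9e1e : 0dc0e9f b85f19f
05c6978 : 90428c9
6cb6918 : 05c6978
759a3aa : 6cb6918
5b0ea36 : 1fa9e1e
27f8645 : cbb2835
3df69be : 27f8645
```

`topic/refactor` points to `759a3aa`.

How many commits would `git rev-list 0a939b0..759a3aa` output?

3

Reachable from 759a3aa: {05c6978, 6cb6918, 759a3aa, 90428c9}.
Reachable from 0a939b0: {0a939b0, 90428c9, b85f19f}.
In 759a3aa's history but not 0a939b0's: {05c6978, 6cb6918, 759a3aa} — 3 commits.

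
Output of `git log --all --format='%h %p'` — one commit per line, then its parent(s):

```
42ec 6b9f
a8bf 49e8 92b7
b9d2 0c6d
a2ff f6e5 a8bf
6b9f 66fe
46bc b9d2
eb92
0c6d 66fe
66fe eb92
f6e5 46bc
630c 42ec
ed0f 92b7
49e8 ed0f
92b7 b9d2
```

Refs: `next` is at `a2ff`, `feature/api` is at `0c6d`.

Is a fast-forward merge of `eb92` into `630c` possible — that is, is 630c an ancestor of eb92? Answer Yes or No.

No

A fast-forward from 630c to eb92 is possible iff 630c is an ancestor of eb92.
Ancestors of eb92: {eb92}.
630c is not among them, so fast-forward is not possible.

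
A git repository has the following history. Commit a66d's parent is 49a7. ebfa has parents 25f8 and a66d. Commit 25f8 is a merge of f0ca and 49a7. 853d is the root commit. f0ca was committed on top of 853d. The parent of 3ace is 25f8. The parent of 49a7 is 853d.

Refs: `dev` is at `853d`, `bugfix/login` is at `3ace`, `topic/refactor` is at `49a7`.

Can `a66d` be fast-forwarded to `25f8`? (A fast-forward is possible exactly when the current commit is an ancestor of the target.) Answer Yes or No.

A fast-forward from a66d to 25f8 is possible iff a66d is an ancestor of 25f8.
Ancestors of 25f8: {25f8, 49a7, 853d, f0ca}.
a66d is not among them, so fast-forward is not possible.

No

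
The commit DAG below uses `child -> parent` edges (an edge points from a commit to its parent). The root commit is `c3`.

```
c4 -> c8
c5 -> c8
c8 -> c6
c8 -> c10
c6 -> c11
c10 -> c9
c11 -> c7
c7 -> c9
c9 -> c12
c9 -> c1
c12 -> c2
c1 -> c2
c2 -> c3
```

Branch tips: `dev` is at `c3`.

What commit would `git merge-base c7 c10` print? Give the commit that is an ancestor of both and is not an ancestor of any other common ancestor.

Ancestors of c7: {c1, c12, c2, c3, c7, c9}.
Ancestors of c10: {c1, c10, c12, c2, c3, c9}.
Common ancestors: {c1, c12, c2, c3, c9}.
Among these, c9 is not an ancestor of any other common ancestor — it is the merge base.

c9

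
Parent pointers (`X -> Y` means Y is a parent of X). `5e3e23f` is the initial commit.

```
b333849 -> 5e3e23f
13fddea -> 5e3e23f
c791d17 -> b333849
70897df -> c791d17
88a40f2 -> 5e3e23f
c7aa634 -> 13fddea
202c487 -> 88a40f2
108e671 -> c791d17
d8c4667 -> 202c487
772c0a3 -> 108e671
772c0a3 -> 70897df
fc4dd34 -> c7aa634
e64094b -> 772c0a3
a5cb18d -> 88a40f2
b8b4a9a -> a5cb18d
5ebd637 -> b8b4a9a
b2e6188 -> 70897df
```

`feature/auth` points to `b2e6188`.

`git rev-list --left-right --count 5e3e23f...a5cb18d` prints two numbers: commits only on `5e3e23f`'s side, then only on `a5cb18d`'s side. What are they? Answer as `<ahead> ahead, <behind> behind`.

Reachable from 5e3e23f: {5e3e23f}.
Reachable from a5cb18d: {5e3e23f, 88a40f2, a5cb18d}.
Only in 5e3e23f's history (ahead): {} — 0.
Only in a5cb18d's history (behind): {88a40f2, a5cb18d} — 2.

0 ahead, 2 behind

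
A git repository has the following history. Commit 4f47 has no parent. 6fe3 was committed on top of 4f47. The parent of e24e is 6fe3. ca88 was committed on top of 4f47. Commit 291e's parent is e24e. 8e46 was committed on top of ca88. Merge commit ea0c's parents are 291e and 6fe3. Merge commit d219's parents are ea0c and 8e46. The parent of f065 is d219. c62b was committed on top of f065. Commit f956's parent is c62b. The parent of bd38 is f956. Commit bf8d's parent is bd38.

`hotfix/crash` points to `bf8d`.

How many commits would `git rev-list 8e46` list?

Walking parent pointers from 8e46: reachable set = {4f47, 8e46, ca88}.
That is 3 commits.

3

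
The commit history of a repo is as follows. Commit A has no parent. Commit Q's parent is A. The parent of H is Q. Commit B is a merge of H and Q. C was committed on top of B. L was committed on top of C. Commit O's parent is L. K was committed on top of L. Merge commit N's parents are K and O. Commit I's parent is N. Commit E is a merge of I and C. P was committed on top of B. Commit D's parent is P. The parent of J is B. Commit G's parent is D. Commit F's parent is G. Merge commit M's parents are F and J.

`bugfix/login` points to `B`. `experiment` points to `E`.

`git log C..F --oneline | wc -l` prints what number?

4

Reachable from F: {A, B, D, F, G, H, P, Q}.
Reachable from C: {A, B, C, H, Q}.
In F's history but not C's: {D, F, G, P} — 4 commits.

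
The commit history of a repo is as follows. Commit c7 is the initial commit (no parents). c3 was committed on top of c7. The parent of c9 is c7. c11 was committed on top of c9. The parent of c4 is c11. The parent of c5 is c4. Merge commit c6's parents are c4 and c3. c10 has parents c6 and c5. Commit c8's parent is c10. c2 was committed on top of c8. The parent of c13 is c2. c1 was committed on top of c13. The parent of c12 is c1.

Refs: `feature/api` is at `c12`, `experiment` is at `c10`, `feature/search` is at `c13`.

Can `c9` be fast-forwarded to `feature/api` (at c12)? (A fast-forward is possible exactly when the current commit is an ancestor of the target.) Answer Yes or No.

Yes

A fast-forward from c9 to c12 is possible iff c9 is an ancestor of c12.
Ancestors of c12: {c1, c10, c11, c12, c13, c2, c3, c4, c5, c6, c7, c8, c9}.
c9 is among them, so fast-forward is possible.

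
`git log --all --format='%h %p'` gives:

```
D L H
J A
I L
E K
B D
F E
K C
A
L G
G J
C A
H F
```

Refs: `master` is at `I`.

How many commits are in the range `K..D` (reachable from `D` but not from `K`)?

Reachable from D: {A, C, D, E, F, G, H, J, K, L}.
Reachable from K: {A, C, K}.
In D's history but not K's: {D, E, F, G, H, J, L} — 7 commits.

7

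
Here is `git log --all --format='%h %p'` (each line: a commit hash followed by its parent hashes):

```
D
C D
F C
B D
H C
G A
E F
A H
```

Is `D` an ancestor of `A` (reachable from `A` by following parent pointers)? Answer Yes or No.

Ancestors of A (commits reachable by following parents): {A, C, D, H}.
D is in that set, so it is an ancestor of A.

Yes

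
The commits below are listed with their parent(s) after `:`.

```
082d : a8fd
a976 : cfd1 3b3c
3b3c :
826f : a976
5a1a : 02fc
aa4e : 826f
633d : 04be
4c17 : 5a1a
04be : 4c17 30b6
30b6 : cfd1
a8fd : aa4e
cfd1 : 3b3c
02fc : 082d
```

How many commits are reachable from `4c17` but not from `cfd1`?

8

Reachable from 4c17: {02fc, 082d, 3b3c, 4c17, 5a1a, 826f, a8fd, a976, aa4e, cfd1}.
Reachable from cfd1: {3b3c, cfd1}.
In 4c17's history but not cfd1's: {02fc, 082d, 4c17, 5a1a, 826f, a8fd, a976, aa4e} — 8 commits.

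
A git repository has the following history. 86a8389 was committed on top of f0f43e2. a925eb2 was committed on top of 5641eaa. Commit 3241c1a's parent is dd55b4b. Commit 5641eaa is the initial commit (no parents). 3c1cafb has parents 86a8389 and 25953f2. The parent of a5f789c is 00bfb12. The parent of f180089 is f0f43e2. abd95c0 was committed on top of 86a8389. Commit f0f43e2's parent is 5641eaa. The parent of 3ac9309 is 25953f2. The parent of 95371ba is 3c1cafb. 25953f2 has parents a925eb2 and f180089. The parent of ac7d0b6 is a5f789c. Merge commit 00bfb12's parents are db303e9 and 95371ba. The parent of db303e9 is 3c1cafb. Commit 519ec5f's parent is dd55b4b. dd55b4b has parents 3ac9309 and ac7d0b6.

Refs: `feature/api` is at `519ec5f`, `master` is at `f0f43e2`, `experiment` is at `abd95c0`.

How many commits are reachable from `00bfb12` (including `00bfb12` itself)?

Walking parent pointers from 00bfb12: reachable set = {00bfb12, 25953f2, 3c1cafb, 5641eaa, 86a8389, 95371ba, a925eb2, db303e9, f0f43e2, f180089}.
That is 10 commits.

10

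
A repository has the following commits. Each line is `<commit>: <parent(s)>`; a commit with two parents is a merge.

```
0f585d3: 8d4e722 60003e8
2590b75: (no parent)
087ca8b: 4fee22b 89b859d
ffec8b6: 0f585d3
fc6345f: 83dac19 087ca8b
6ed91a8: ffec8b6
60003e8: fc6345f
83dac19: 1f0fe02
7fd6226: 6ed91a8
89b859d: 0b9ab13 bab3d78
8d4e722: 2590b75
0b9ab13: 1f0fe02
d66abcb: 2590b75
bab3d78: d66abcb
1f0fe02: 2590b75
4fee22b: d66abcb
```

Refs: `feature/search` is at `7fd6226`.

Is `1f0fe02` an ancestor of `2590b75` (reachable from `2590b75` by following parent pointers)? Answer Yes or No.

Ancestors of 2590b75: {2590b75}.
1f0fe02 is not in that set, so it is not an ancestor of 2590b75.

No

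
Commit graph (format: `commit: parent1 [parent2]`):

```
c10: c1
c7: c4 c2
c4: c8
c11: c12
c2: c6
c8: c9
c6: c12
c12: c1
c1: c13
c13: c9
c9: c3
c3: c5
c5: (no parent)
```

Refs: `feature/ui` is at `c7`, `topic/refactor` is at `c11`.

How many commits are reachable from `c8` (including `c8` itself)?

Walking parent pointers from c8: reachable set = {c3, c5, c8, c9}.
That is 4 commits.

4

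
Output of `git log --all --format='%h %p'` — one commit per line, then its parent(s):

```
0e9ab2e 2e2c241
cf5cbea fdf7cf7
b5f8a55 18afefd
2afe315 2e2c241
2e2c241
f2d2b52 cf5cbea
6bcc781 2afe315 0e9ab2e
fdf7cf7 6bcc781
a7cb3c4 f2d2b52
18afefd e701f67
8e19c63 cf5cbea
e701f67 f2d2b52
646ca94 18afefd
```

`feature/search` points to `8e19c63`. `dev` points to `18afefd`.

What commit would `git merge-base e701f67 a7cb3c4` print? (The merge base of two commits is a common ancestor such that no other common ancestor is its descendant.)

Ancestors of e701f67: {0e9ab2e, 2afe315, 2e2c241, 6bcc781, cf5cbea, e701f67, f2d2b52, fdf7cf7}.
Ancestors of a7cb3c4: {0e9ab2e, 2afe315, 2e2c241, 6bcc781, a7cb3c4, cf5cbea, f2d2b52, fdf7cf7}.
Common ancestors: {0e9ab2e, 2afe315, 2e2c241, 6bcc781, cf5cbea, f2d2b52, fdf7cf7}.
Among these, f2d2b52 is not an ancestor of any other common ancestor — it is the merge base.

f2d2b52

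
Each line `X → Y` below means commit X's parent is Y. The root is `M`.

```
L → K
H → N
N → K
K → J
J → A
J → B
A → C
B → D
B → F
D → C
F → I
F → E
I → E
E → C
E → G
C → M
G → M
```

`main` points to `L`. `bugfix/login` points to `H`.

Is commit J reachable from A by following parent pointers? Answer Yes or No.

No

Ancestors of A: {A, C, M}.
J is not in that set, so it is not an ancestor of A.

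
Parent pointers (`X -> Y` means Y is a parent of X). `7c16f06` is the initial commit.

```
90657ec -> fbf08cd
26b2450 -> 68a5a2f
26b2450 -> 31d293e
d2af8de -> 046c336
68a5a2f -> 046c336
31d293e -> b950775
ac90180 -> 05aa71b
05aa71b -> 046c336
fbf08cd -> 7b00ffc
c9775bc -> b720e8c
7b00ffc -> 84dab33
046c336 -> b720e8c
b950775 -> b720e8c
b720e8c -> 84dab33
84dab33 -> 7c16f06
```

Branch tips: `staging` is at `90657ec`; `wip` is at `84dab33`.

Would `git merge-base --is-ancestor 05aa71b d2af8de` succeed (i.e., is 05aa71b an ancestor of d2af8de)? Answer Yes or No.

Ancestors of d2af8de: {046c336, 7c16f06, 84dab33, b720e8c, d2af8de}.
05aa71b is not in that set, so it is not an ancestor of d2af8de.

No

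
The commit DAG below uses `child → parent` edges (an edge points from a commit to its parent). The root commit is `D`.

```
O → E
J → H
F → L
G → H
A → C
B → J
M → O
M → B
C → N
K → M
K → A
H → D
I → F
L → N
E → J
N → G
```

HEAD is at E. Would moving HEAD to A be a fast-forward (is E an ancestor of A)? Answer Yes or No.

A fast-forward from E to A is possible iff E is an ancestor of A.
Ancestors of A: {A, C, D, G, H, N}.
E is not among them, so fast-forward is not possible.

No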